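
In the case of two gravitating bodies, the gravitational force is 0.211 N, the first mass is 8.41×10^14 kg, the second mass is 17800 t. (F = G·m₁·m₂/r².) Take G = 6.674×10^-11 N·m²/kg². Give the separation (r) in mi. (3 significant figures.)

From Newton's law of gravitation: r = √(G·m₁m₂/F).
F = 0.211 N; m₁ = 8.41×10^14 kg; m₂ = 17800 t = 1.780×10^7 kg; G = 6.674×10^-11 N·m²/kg².
r = 2.176×10^6 m
2.176×10^6 m × (1 mi / 1609 m) = 1352 mi

1350 mi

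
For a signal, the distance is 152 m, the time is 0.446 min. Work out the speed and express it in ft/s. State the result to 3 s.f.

v is given directly by: v = d/t.
d = 152 m; t = 0.446 min = 26.76 s.
v = 5.680 m/s
5.680 m/s × (1 ft/s / 0.3048 m/s) = 18.64 ft/s

18.6 ft/s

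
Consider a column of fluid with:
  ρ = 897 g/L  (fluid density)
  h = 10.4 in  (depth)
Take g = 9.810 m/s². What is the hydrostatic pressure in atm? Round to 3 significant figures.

Directly: P = ρgh.
ρ = 897 g/L = 897.0 kg/m³; h = 10.4 in = 0.2642 m; g = 9.810 m/s².
P = 2324 Pa  (the unit combination reduces to kg/(m·s²) = Pa)
2324 Pa × (1 atm / 1.013×10^5 Pa) = 0.02294 atm

0.0229 atm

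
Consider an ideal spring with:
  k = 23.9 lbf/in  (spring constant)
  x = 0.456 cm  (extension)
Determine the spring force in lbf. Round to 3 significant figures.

F is given directly by: F = kx.
k = 23.9 lbf/in = 4186 N/m; x = 0.456 cm = 0.004560 m.
F = 19.09 N
19.09 N × (1 lbf / 4.448 N) = 4.291 lbf

4.29 lbf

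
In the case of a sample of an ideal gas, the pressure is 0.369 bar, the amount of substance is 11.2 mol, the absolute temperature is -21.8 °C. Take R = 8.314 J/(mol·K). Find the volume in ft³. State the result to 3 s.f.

Rearranging: V = nRT/P.
P = 0.369 bar = 36900 Pa; n = 11.2 mol; T = -21.8 °C = 251.3 K; R = 8.314 J/(mol·K).
V = 0.6343 m³
0.6343 m³ × (1 ft³ / 0.02832 m³) = 22.40 ft³

22.4 ft³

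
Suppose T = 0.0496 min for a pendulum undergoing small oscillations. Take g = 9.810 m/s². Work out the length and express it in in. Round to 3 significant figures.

Solving T = 2π√(L/g) for L: L = g·(T/2π)².
T = 0.0496 min = 2.976 s; g = 9.810 m/s².
L = 2.201 m
2.201 m × (1 in / 0.02540 m) = 86.64 in

86.6 in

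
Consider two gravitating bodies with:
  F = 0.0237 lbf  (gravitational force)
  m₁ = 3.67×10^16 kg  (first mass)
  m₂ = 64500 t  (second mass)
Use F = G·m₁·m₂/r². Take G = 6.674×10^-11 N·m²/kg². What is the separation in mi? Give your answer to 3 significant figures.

24100 mi

From Newton's law of gravitation: r = √(G·m₁m₂/F).
F = 0.0237 lbf = 0.1054 N; m₁ = 3.67×10^16 kg; m₂ = 64500 t = 6.450×10^7 kg; G = 6.674×10^-11 N·m²/kg².
r = 3.871×10^7 m
3.871×10^7 m × (1 mi / 1609 m) = 24054 mi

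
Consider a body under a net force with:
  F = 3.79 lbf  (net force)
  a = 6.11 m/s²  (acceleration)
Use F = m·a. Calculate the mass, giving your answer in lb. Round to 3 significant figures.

Rearranging: m = F/a.
F = 3.79 lbf = 16.86 N; a = 6.11 m/s².
m = 2.759 kg
2.759 kg × (1 lb / 0.4536 kg) = 6.083 lb

6.08 lb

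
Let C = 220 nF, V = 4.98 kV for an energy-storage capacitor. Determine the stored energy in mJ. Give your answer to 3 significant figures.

2730 mJ

E is given directly by: E = ½CV².
C = 220 nF = 2.200×10^-7 F; V = 4.98 kV = 4980 V.
E = 2.728 J
2.728 J × (1 mJ / 0.001000 J) = 2728 mJ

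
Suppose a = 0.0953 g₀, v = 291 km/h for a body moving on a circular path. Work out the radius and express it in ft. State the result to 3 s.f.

Solving a = v²/r for r: r = v²/a.
a = 0.0953 g₀ = 0.9346 m/s²; v = 291 km/h = 80.83 m/s.
r = 6991 m
6991 m × (1 ft / 0.3048 m) = 22938 ft

22900 ft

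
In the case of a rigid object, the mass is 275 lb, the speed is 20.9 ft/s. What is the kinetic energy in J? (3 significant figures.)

2530 J

KE is given directly by: KE = ½mv².
m = 275 lb = 124.7 kg; v = 20.9 ft/s = 6.370 m/s.
KE = 2531 J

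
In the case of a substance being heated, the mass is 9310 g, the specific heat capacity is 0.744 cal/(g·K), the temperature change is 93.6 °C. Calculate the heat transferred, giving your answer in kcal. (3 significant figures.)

Directly: Q = mcΔT.
m = 9310 g = 9.310 kg; c = 0.744 cal/(g·K) = 3113 J/(kg·K); ΔT = 93.6 °C = 93.60 K.
Q = 2.713×10^6 J  (the unit combination reduces to kg·m²/s² = J)
2.713×10^6 J × (1 kcal / 4184 J) = 648.3 kcal

648 kcal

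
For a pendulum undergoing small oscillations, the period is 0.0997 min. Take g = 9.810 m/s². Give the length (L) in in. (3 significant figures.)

Solving T = 2π√(L/g) for L: L = g·(T/2π)².
T = 0.0997 min = 5.982 s; g = 9.810 m/s².
L = 8.892 m
8.892 m × (1 in / 0.02540 m) = 350.1 in

350 in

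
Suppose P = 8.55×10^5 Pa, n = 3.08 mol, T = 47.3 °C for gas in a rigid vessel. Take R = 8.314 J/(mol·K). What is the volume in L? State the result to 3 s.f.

From the ideal-gas law: V = nRT/P.
P = 8.55×10^5 Pa; n = 3.08 mol; T = 47.3 °C = 320.4 K; R = 8.314 J/(mol·K).
V = 0.009597 m³
0.009597 m³ × (1 L / 0.001000 m³) = 9.597 L

9.60 L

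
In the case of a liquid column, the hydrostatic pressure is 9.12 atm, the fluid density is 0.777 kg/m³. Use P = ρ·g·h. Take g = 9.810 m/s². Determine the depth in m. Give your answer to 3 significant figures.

1.21×10^5 m

Rearranging P = ρ·g·h for h: h = P/(ρ·g).
P = 9.12 atm = 9.241×10^5 Pa; ρ = 0.777 kg/m³; g = 9.810 m/s².
h = 1.212×10^5 m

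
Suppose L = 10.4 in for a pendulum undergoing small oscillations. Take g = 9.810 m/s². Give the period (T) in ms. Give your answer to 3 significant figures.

1030 ms

Directly: T = 2π√(L/g).
L = 10.4 in = 0.2642 m; g = 9.810 m/s².
T = 1.031 s
1.031 s × (1 ms / 0.001000 s) = 1031 ms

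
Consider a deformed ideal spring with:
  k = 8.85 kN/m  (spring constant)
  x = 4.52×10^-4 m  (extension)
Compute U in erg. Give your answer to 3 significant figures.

Directly: U = ½kx².
k = 8.85 kN/m = 8850 N/m; x = 4.52×10^-4 m.
U = 9.040×10^-4 J
9.040×10^-4 J × (1 erg / 1.000×10^-7 J) = 9040 erg

9040 erg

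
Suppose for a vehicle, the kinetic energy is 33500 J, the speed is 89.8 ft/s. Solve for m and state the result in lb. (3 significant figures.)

Solving KE = ½mv² for m: m = 2·KE/v².
KE = 33500 J; v = 89.8 ft/s = 27.37 m/s.
m = 89.43 kg
89.43 kg × (1 lb / 0.4536 kg) = 197.2 lb

197 lb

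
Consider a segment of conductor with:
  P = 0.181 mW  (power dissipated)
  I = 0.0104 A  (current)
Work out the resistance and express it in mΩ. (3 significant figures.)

Solving P = I²R for R: R = P/I².
P = 0.181 mW = 1.810×10^-4 W; I = 0.0104 A.
R = 1.673 Ω
1.673 Ω × (1 mΩ / 0.001000 Ω) = 1673 mΩ

1670 mΩ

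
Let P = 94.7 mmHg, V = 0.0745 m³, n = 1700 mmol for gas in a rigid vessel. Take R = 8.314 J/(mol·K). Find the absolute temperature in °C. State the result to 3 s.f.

From the ideal-gas law: T = PV/(nR).
P = 94.7 mmHg = 12626 Pa; V = 0.0745 m³; n = 1700 mmol = 1.700 mol; R = 8.314 J/(mol·K).
T = 66.55 K
66.55 K − 273.15 = -206.6 °C

-207 °C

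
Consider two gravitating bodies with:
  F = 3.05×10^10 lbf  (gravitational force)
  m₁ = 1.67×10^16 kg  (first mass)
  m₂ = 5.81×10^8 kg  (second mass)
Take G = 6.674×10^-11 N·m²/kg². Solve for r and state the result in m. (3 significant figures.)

Rearranging F = G·m₁·m₂/r² for r: r = √(G·m₁m₂/F).
F = 3.05×10^10 lbf = 1.357×10^11 N; m₁ = 1.67×10^16 kg; m₂ = 5.81×10^8 kg; G = 6.674×10^-11 N·m²/kg².
r = 69.09 m

69.1 m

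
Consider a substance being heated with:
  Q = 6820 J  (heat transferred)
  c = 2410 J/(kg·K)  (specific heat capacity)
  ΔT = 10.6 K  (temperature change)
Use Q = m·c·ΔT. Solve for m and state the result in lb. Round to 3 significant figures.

Rearranging: m = Q/(c·ΔT).
Q = 6820 J; c = 2410 J/(kg·K); ΔT = 10.6 K.
m = 0.2670 kg
0.2670 kg × (1 lb / 0.4536 kg) = 0.5886 lb

0.589 lb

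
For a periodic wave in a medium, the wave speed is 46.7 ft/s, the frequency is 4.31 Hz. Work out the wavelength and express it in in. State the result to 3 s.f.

130 in

Rearranging: λ = v/f.
v = 46.7 ft/s = 14.23 m/s; f = 4.31 Hz.
λ = 3.303 m
3.303 m × (1 in / 0.02540 m) = 130.0 in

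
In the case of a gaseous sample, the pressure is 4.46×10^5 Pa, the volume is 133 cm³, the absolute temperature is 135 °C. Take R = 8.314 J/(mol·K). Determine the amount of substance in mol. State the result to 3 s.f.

Rearranging: n = PV/(RT).
P = 4.46×10^5 Pa; V = 133 cm³ = 1.330×10^-4 m³; T = 135 °C = 408.1 K; R = 8.314 J/(mol·K).
n = 0.01748 mol

0.0175 mol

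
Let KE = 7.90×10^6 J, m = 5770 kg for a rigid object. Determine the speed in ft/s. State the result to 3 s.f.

172 ft/s

Solving KE = ½mv² for v: v = √(2·KE/m).
KE = 7.90×10^6 J; m = 5770 kg.
v = 52.33 m/s
52.33 m/s × (1 ft/s / 0.3048 m/s) = 171.7 ft/s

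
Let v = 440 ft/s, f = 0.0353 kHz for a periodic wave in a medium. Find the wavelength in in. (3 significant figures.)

Rearranging v = f·λ for λ: λ = v/f.
v = 440 ft/s = 134.1 m/s; f = 0.0353 kHz = 35.30 Hz.
λ = 3.799 m
3.799 m × (1 in / 0.02540 m) = 149.6 in

150 in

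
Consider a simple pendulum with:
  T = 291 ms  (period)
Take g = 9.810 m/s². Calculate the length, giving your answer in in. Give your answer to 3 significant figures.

0.828 in

Solving T = 2π√(L/g) for L: L = g·(T/2π)².
T = 291 ms = 0.2910 s; g = 9.810 m/s².
L = 0.02104 m
0.02104 m × (1 in / 0.02540 m) = 0.8284 in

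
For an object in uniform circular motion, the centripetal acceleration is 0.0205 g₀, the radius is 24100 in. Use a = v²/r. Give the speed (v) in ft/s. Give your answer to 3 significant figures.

36.4 ft/s

Rearranging: v = √(a·r).
a = 0.0205 g₀ = 0.2010 m/s²; r = 24100 in = 612.1 m.
v = 11.09 m/s
11.09 m/s × (1 ft/s / 0.3048 m/s) = 36.40 ft/s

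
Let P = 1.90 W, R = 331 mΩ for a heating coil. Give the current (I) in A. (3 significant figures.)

Rearranging P = I²R for I: I = √(P/R).
P = 1.90 W; R = 331 mΩ = 0.3310 Ω.
I = 2.396 A

2.40 A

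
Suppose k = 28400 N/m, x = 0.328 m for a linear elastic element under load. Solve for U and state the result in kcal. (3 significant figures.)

U is given directly by: U = ½kx².
k = 28400 N/m; x = 0.328 m.
U = 1528 J
1528 J × (1 kcal / 4184 J) = 0.3651 kcal

0.365 kcal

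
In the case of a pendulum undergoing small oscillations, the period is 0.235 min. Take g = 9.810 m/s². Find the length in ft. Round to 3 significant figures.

162 ft

Rearranging: L = g·(T/2π)².
T = 0.235 min = 14.10 s; g = 9.810 m/s².
L = 49.40 m
49.40 m × (1 ft / 0.3048 m) = 162.1 ft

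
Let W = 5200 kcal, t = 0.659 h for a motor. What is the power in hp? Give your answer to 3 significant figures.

12.3 hp

P is given directly by: P = W/t.
W = 5200 kcal = 2.176×10^7 J; t = 0.659 h = 2372 s.
P = 9171 W
9171 W × (1 hp / 745.7 W) = 12.30 hp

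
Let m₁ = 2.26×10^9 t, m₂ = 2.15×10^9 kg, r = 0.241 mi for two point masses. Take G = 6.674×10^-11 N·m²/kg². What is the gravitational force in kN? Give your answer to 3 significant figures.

2160 kN

Directly: F = Gm₁m₂/r².
m₁ = 2.26×10^9 t = 2.260×10^12 kg; m₂ = 2.15×10^9 kg; r = 0.241 mi = 387.9 m; G = 6.674×10^-11 N·m²/kg².
F = 2.156×10^6 N
2.156×10^6 N × (1 kN / 1000 N) = 2156 kN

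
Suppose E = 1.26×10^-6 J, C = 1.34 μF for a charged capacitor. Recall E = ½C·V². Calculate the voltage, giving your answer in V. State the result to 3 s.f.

Rearranging E = ½C·V² for V: V = √(2E/C).
E = 1.26×10^-6 J; C = 1.34 μF = 1.340×10^-6 F.
V = 1.371 V

1.37 V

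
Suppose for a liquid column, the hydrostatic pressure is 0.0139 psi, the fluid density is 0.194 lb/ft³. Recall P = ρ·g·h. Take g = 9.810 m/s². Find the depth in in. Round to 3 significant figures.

Rearranging: h = P/(ρ·g).
P = 0.0139 psi = 95.84 Pa; ρ = 0.194 lb/ft³ = 3.108 kg/m³; g = 9.810 m/s².
h = 3.144 m
3.144 m × (1 in / 0.02540 m) = 123.8 in

124 in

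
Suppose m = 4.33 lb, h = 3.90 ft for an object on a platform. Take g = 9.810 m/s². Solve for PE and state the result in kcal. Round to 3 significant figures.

PE is given directly by: PE = mgh.
m = 4.33 lb = 1.964 kg; h = 3.90 ft = 1.189 m; g = 9.810 m/s².
PE = 22.90 J
22.90 J × (1 kcal / 4184 J) = 0.005474 kcal

0.00547 kcal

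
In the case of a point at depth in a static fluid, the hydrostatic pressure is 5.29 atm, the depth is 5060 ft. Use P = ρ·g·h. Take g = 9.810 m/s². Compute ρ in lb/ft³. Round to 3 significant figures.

Solving P = ρ·g·h for ρ: ρ = P/(g·h).
P = 5.29 atm = 5.360×10^5 Pa; h = 5060 ft = 1542 m; g = 9.810 m/s².
ρ = 35.43 kg/m³
35.43 kg/m³ × (1 lb/ft³ / 16.02 kg/m³) = 2.212 lb/ft³

2.21 lb/ft³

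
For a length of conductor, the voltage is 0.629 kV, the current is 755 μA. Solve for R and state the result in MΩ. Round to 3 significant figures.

Rearranging: R = V/I.
V = 0.629 kV = 629.0 V; I = 755 μA = 7.550×10^-4 A.
R = 8.331×10^5 Ω
8.331×10^5 Ω × (1 MΩ / 1.000×10^6 Ω) = 0.8331 MΩ

0.833 MΩ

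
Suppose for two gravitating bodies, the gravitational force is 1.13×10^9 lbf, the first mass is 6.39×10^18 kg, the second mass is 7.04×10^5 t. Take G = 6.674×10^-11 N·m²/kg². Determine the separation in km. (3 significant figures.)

Rearranging: r = √(G·m₁m₂/F).
F = 1.13×10^9 lbf = 5.026×10^9 N; m₁ = 6.39×10^18 kg; m₂ = 7.04×10^5 t = 7.040×10^8 kg; G = 6.674×10^-11 N·m²/kg².
r = 7729 m
7729 m × (1 km / 1000 m) = 7.729 km

7.73 km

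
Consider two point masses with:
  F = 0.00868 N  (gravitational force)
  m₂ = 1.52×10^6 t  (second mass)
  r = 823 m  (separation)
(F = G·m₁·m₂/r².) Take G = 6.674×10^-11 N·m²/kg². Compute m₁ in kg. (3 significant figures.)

Rearranging: m₁ = F·r²/(G·m₂).
F = 0.00868 N; m₂ = 1.52×10^6 t = 1.520×10^9 kg; r = 823 m; G = 6.674×10^-11 N·m²/kg².
m₁ = 57955 kg

58000 kg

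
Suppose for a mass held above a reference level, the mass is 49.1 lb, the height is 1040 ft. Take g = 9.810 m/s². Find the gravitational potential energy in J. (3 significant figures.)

Directly: PE = mgh.
m = 49.1 lb = 22.27 kg; h = 1040 ft = 317.0 m; g = 9.810 m/s².
PE = 69257 J

69300 J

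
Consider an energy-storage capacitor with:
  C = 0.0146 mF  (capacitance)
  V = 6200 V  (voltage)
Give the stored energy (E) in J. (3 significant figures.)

281 J

Directly: E = ½CV².
C = 0.0146 mF = 1.460×10^-5 F; V = 6200 V.
E = 280.6 J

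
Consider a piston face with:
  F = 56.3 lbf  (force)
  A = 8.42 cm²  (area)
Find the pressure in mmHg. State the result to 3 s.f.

P is given directly by: P = F/A.
F = 56.3 lbf = 250.4 N; A = 8.42 cm² = 8.420×10^-4 m².
P = 2.974×10^5 Pa  (the unit combination reduces to kg/(m·s²) = Pa)
2.974×10^5 Pa × (1 mmHg / 133.3 Pa) = 2231 mmHg

2230 mmHg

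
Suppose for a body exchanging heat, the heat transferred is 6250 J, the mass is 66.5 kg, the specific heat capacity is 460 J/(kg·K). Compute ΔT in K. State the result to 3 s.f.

0.204 K

Rearranging Q = m·c·ΔT for ΔT: ΔT = Q/(m·c).
Q = 6250 J; m = 66.5 kg; c = 460 J/(kg·K).
ΔT = 0.2043 K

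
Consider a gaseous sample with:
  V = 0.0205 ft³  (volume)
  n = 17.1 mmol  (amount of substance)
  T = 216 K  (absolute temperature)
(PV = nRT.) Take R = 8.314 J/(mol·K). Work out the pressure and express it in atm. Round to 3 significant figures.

P is given directly by: P = nRT/V.
V = 0.0205 ft³ = 5.805×10^-4 m³; n = 17.1 mmol = 0.01710 mol; T = 216 K; R = 8.314 J/(mol·K).
P = 52901 Pa
52901 Pa × (1 atm / 1.013×10^5 Pa) = 0.5221 atm

0.522 atm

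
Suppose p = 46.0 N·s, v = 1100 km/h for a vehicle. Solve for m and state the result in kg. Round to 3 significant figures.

Solving p = m·v for m: m = p/v.
p = 46.0 N·s = 46.00 kg·m/s; v = 1100 km/h = 305.6 m/s.
m = 0.1505 kg

0.151 kg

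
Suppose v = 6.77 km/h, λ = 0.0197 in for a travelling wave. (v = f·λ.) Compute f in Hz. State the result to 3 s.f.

3760 Hz

Solving v = f·λ for f: f = v/λ.
v = 6.77 km/h = 1.881 m/s; λ = 0.0197 in = 5.004×10^-4 m.
f = 3758 Hz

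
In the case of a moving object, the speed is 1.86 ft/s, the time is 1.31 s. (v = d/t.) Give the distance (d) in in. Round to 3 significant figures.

Solving v = d/t for d: d = v·t.
v = 1.86 ft/s = 0.5669 m/s; t = 1.31 s.
d = 0.7427 m
0.7427 m × (1 in / 0.02540 m) = 29.24 in

29.2 in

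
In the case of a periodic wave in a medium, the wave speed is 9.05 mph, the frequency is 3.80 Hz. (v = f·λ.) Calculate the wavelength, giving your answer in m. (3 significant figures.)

1.06 m

Solving v = f·λ for λ: λ = v/f.
v = 9.05 mph = 4.046 m/s; f = 3.80 Hz.
λ = 1.065 m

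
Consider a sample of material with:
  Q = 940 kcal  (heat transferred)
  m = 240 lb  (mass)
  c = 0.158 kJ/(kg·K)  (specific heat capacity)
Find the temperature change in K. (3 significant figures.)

229 K

Rearranging: ΔT = Q/(m·c).
Q = 940 kcal = 3.933×10^6 J; m = 240 lb = 108.9 kg; c = 0.158 kJ/(kg·K) = 158.0 J/(kg·K).
ΔT = 228.7 K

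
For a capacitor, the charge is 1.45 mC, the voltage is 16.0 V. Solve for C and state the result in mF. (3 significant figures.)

0.0906 mF

Directly: C = Q/V.
Q = 1.45 mC = 0.001450 C; V = 16.0 V.
C = 9.062×10^-5 F
9.062×10^-5 F × (1 mF / 0.001000 F) = 0.09062 mF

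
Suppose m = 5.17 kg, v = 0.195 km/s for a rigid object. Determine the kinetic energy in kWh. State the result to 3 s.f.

KE is given directly by: KE = ½mv².
m = 5.17 kg; v = 0.195 km/s = 195.0 m/s.
KE = 98295 J
98295 J × (1 kWh / 3.600×10^6 J) = 0.02730 kWh

0.0273 kWh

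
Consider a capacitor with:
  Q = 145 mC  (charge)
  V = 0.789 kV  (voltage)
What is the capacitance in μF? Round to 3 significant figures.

C is given directly by: C = Q/V.
Q = 145 mC = 0.1450 C; V = 0.789 kV = 789.0 V.
C = 1.838×10^-4 F
1.838×10^-4 F × (1 μF / 1.000×10^-6 F) = 183.8 μF

184 μF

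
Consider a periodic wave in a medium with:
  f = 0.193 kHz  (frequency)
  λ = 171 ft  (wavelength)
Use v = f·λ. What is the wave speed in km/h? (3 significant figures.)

v is given directly by: v = fλ.
f = 0.193 kHz = 193.0 Hz; λ = 171 ft = 52.12 m.
v = 10059 m/s
10059 m/s × (1 km/h / 0.2778 m/s) = 36214 km/h

36200 km/h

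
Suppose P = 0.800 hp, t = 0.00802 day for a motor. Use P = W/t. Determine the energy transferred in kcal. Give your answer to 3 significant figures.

98.8 kcal

Solving P = W/t for W: W = P·t.
P = 0.800 hp = 596.6 W; t = 0.00802 day = 692.9 s.
W = 4.134×10^5 J
4.134×10^5 J × (1 kcal / 4184 J) = 98.80 kcal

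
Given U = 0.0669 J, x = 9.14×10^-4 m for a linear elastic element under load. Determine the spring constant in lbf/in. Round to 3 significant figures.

Solving U = ½k·x² for k: k = 2U/x².
U = 0.0669 J; x = 9.14×10^-4 m.
k = 1.602×10^5 N/m
1.602×10^5 N/m × (1 lbf/in / 175.1 N/m) = 914.6 lbf/in

915 lbf/in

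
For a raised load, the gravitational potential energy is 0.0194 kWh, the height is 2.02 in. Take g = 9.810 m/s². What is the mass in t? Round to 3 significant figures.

Rearranging PE = m·g·h for m: m = PE/(g·h).
PE = 0.0194 kWh = 69840 J; h = 2.02 in = 0.05131 m; g = 9.810 m/s².
m = 1.388×10^5 kg
1.388×10^5 kg × (1 t / 1000 kg) = 138.8 t

139 t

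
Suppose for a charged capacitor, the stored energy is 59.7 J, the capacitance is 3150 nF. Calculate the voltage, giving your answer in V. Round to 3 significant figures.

6160 V

Solving E = ½C·V² for V: V = √(2E/C).
E = 59.7 J; C = 3150 nF = 3.150×10^-6 F.
V = 6157 V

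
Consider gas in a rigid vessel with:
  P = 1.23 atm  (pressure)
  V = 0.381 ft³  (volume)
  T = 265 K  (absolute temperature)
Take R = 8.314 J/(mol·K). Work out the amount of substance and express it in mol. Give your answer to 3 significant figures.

0.610 mol

From the ideal-gas law: n = PV/(RT).
P = 1.23 atm = 1.246×10^5 Pa; V = 0.381 ft³ = 0.01079 m³; T = 265 K; R = 8.314 J/(mol·K).
n = 0.6103 mol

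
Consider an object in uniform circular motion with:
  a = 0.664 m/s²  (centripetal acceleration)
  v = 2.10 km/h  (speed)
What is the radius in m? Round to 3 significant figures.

0.512 m

Solving a = v²/r for r: r = v²/a.
a = 0.664 m/s²; v = 2.10 km/h = 0.5833 m/s.
r = 0.5125 m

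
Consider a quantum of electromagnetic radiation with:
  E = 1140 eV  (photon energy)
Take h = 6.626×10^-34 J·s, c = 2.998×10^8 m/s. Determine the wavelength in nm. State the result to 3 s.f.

Rearranging E = h·c/λ for λ: λ = hc/E.
E = 1140 eV = 1.826×10^-16 J; h = 6.626×10^-34 J·s; c = 2.998×10^8 m/s.
λ = 1.088×10^-9 m
1.088×10^-9 m × (1 nm / 1.000×10^-9 m) = 1.088 nm

1.09 nm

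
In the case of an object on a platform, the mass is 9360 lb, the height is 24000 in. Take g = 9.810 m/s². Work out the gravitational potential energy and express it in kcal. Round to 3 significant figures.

PE is given directly by: PE = mgh.
m = 9360 lb = 4246 kg; h = 24000 in = 609.6 m; g = 9.810 m/s².
PE = 2.539×10^7 J  (the unit combination reduces to kg·m²/s² = J)
2.539×10^7 J × (1 kcal / 4184 J) = 6068 kcal

6070 kcal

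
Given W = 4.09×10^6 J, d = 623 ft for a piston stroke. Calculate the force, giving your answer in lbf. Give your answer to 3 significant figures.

Solving W = F·d for F: F = W/d.
W = 4.09×10^6 J; d = 623 ft = 189.9 m.
F = 21539 N
21539 N × (1 lbf / 4.448 N) = 4842 lbf

4840 lbf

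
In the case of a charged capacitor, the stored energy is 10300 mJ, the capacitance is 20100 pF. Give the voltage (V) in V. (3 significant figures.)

Rearranging E = ½C·V² for V: V = √(2E/C).
E = 10300 mJ = 10.30 J; C = 20100 pF = 2.010×10^-8 F.
V = 32014 V  (the unit combination reduces to kg·m²/(A·s³) = V)

32000 V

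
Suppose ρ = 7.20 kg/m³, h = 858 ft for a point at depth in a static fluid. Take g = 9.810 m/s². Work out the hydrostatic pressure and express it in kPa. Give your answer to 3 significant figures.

P is given directly by: P = ρgh.
ρ = 7.20 kg/m³; h = 858 ft = 261.5 m; g = 9.810 m/s².
P = 18472 Pa
18472 Pa × (1 kPa / 1000 Pa) = 18.47 kPa

18.5 kPa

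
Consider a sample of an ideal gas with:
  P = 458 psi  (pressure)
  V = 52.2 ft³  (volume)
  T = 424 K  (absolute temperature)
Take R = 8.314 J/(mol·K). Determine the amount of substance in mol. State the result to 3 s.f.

Rearranging PV = nRT for n: n = PV/(RT).
P = 458 psi = 3.158×10^6 Pa; V = 52.2 ft³ = 1.478 m³; T = 424 K; R = 8.314 J/(mol·K).
n = 1324 mol

1320 mol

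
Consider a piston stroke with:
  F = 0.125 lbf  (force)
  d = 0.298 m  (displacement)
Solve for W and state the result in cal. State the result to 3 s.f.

0.0396 cal

W is given directly by: W = F·d.
F = 0.125 lbf = 0.5560 N; d = 0.298 m.
W = 0.1657 J
0.1657 J × (1 cal / 4.184 J) = 0.03960 cal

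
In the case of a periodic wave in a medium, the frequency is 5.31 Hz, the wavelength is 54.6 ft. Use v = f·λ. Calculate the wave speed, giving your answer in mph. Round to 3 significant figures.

Directly: v = fλ.
f = 5.31 Hz; λ = 54.6 ft = 16.64 m.
v = 88.37 m/s
88.37 m/s × (1 mph / 0.4470 m/s) = 197.7 mph

198 mph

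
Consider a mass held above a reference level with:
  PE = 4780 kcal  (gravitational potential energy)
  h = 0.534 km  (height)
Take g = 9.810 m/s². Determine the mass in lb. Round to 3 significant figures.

Rearranging: m = PE/(g·h).
PE = 4780 kcal = 2.000×10^7 J; h = 0.534 km = 534.0 m; g = 9.810 m/s².
m = 3818 kg
3818 kg × (1 lb / 0.4536 kg) = 8417 lb

8420 lb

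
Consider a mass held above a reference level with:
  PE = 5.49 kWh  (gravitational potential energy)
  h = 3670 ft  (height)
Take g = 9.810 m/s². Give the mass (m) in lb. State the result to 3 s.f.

Rearranging PE = m·g·h for m: m = PE/(g·h).
PE = 5.49 kWh = 1.976×10^7 J; h = 3670 ft = 1119 m; g = 9.810 m/s².
m = 1801 kg
1801 kg × (1 lb / 0.4536 kg) = 3971 lb

3970 lb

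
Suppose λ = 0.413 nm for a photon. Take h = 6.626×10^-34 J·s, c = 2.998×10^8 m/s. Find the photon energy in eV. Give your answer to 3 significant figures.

3000 eV

Directly: E = hc/λ.
λ = 0.413 nm = 4.130×10^-10 m; h = 6.626×10^-34 J·s; c = 2.998×10^8 m/s.
E = 4.810×10^-16 J
4.810×10^-16 J × (1 eV / 1.602×10^-19 J) = 3002 eV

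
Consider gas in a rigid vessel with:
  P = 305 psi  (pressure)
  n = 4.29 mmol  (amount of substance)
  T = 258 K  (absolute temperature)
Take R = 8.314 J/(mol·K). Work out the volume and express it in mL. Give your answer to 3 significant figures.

4.38 mL

Solving PV = nRT for V: V = nRT/P.
P = 305 psi = 2.103×10^6 Pa; n = 4.29 mmol = 0.004290 mol; T = 258 K; R = 8.314 J/(mol·K).
V = 4.376×10^-6 m³
4.376×10^-6 m³ × (1 mL / 1.000×10^-6 m³) = 4.376 mL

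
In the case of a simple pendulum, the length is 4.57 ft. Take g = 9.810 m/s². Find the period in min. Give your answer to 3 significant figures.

0.0395 min

T is given directly by: T = 2π√(L/g).
L = 4.57 ft = 1.393 m; g = 9.810 m/s².
T = 2.368 s
2.368 s × (1 min / 60.00 s) = 0.03946 min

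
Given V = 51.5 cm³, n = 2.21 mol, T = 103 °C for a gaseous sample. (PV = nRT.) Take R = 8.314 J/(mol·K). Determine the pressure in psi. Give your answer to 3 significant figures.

Directly: P = nRT/V.
V = 51.5 cm³ = 5.150×10^-5 m³; n = 2.21 mol; T = 103 °C = 376.1 K; R = 8.314 J/(mol·K).
P = 1.342×10^8 Pa
1.342×10^8 Pa × (1 psi / 6895 Pa) = 19464 psi

19500 psi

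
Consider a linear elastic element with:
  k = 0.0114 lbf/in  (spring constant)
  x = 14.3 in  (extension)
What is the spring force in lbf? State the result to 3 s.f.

Directly: F = kx.
k = 0.0114 lbf/in = 1.996 N/m; x = 14.3 in = 0.3632 m.
F = 0.7251 N
0.7251 N × (1 lbf / 4.448 N) = 0.1630 lbf

0.163 lbf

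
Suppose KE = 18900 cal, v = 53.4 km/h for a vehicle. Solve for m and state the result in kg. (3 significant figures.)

719 kg

Rearranging: m = 2·KE/v².
KE = 18900 cal = 79078 J; v = 53.4 km/h = 14.83 m/s.
m = 718.8 kg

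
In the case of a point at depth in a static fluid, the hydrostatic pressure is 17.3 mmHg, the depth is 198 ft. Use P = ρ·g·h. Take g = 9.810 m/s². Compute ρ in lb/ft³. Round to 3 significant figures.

Solving P = ρ·g·h for ρ: ρ = P/(g·h).
P = 17.3 mmHg = 2306 Pa; h = 198 ft = 60.35 m; g = 9.810 m/s².
ρ = 3.896 kg/m³
3.896 kg/m³ × (1 lb/ft³ / 16.02 kg/m³) = 0.2432 lb/ft³

0.243 lb/ft³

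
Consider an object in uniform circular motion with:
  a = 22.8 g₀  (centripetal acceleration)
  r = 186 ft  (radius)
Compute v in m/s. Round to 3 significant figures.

Rearranging: v = √(a·r).
a = 22.8 g₀ = 223.6 m/s²; r = 186 ft = 56.69 m.
v = 112.6 m/s

113 m/s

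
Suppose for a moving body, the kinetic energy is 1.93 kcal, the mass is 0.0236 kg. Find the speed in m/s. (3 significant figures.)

827 m/s

Rearranging: v = √(2·KE/m).
KE = 1.93 kcal = 8075 J; m = 0.0236 kg.
v = 827.2 m/s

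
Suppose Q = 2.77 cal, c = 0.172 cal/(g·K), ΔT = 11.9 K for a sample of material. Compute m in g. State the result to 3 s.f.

1.35 g

Rearranging: m = Q/(c·ΔT).
Q = 2.77 cal = 11.59 J; c = 0.172 cal/(g·K) = 719.6 J/(kg·K); ΔT = 11.9 K.
m = 0.001353 kg
0.001353 kg × (1 g / 0.001000 kg) = 1.353 g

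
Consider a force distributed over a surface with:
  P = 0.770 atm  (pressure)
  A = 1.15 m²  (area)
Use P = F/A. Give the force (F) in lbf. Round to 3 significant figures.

20200 lbf

Solving P = F/A for F: F = P·A.
P = 0.770 atm = 78020 Pa; A = 1.15 m².
F = 89723 N  (the unit combination reduces to kg·m/s² = N)
89723 N × (1 lbf / 4.448 N) = 20171 lbf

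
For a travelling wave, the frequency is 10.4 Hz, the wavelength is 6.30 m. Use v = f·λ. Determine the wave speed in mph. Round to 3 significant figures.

147 mph

v is given directly by: v = fλ.
f = 10.4 Hz; λ = 6.30 m.
v = 65.52 m/s
65.52 m/s × (1 mph / 0.4470 m/s) = 146.6 mph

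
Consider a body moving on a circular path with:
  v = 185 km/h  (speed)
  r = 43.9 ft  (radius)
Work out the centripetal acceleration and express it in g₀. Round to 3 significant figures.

20.1 g₀

Directly: a = v²/r.
v = 185 km/h = 51.39 m/s; r = 43.9 ft = 13.38 m.
a = 197.4 m/s²
197.4 m/s² × (1 g₀ / 9.807 m/s²) = 20.13 g₀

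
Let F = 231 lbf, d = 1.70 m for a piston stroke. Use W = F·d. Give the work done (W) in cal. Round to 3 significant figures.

417 cal

W is given directly by: W = F·d.
F = 231 lbf = 1028 N; d = 1.70 m.
W = 1747 J
1747 J × (1 cal / 4.184 J) = 417.5 cal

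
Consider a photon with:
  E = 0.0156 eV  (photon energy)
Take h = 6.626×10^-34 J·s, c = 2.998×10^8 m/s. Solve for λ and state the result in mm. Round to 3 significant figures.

0.0795 mm

Rearranging E = h·c/λ for λ: λ = hc/E.
E = 0.0156 eV = 2.499×10^-21 J; h = 6.626×10^-34 J·s; c = 2.998×10^8 m/s.
λ = 7.948×10^-5 m
7.948×10^-5 m × (1 mm / 0.001000 m) = 0.07948 mm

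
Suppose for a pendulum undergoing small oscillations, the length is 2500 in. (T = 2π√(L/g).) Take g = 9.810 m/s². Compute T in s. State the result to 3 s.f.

16.0 s

Directly: T = 2π√(L/g).
L = 2500 in = 63.50 m; g = 9.810 m/s².
T = 15.99 s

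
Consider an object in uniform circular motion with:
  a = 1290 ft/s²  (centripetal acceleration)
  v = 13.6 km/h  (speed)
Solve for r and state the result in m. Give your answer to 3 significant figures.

0.0363 m

Solving a = v²/r for r: r = v²/a.
a = 1290 ft/s² = 393.2 m/s²; v = 13.6 km/h = 3.778 m/s.
r = 0.03630 m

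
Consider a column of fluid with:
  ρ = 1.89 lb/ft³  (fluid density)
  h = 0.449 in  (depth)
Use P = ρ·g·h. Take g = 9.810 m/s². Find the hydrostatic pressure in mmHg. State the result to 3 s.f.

0.0254 mmHg

Directly: P = ρgh.
ρ = 1.89 lb/ft³ = 30.27 kg/m³; h = 0.449 in = 0.01140 m; g = 9.810 m/s².
P = 3.387 Pa  (the unit combination reduces to kg/(m·s²) = Pa)
3.387 Pa × (1 mmHg / 133.3 Pa) = 0.02541 mmHg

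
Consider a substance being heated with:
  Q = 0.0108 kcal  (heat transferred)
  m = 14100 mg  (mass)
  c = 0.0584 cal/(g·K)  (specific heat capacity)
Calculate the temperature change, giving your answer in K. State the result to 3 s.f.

Solving Q = m·c·ΔT for ΔT: ΔT = Q/(m·c).
Q = 0.0108 kcal = 45.19 J; m = 14100 mg = 0.01410 kg; c = 0.0584 cal/(g·K) = 244.3 J/(kg·K).
ΔT = 13.12 K

13.1 K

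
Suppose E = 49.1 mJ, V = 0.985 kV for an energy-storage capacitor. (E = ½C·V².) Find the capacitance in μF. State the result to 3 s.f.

Solving E = ½C·V² for C: C = 2E/V².
E = 49.1 mJ = 0.04910 J; V = 0.985 kV = 985.0 V.
C = 1.012×10^-7 F
1.012×10^-7 F × (1 μF / 1.000×10^-6 F) = 0.1012 μF

0.101 μF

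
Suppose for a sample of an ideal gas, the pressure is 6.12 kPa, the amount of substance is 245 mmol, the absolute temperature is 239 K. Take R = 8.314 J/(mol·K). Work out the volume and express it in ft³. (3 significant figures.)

From the ideal-gas law: V = nRT/P.
P = 6.12 kPa = 6120 Pa; n = 245 mmol = 0.2450 mol; T = 239 K; R = 8.314 J/(mol·K).
V = 0.07955 m³
0.07955 m³ × (1 ft³ / 0.02832 m³) = 2.809 ft³

2.81 ft³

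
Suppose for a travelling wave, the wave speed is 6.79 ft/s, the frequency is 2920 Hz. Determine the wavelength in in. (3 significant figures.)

0.0279 in

Rearranging v = f·λ for λ: λ = v/f.
v = 6.79 ft/s = 2.070 m/s; f = 2920 Hz.
λ = 7.088×10^-4 m
7.088×10^-4 m × (1 in / 0.02540 m) = 0.02790 in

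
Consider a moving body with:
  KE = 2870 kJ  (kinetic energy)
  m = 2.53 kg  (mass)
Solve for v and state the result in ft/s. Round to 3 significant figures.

Rearranging KE = ½mv² for v: v = √(2·KE/m).
KE = 2870 kJ = 2.870×10^6 J; m = 2.53 kg.
v = 1506 m/s
1506 m/s × (1 ft/s / 0.3048 m/s) = 4942 ft/s

4940 ft/s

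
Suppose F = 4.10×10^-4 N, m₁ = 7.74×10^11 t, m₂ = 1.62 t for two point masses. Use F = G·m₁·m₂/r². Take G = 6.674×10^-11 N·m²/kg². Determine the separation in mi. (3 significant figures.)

281 mi

Solving F = G·m₁·m₂/r² for r: r = √(G·m₁m₂/F).
F = 4.10×10^-4 N; m₁ = 7.74×10^11 t = 7.740×10^14 kg; m₂ = 1.62 t = 1620 kg; G = 6.674×10^-11 N·m²/kg².
r = 4.518×10^5 m
4.518×10^5 m × (1 mi / 1609 m) = 280.7 mi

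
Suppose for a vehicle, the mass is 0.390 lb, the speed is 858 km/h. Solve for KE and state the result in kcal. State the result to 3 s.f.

KE is given directly by: KE = ½mv².
m = 0.390 lb = 0.1769 kg; v = 858 km/h = 238.3 m/s.
KE = 5024 J
5024 J × (1 kcal / 4184 J) = 1.201 kcal

1.20 kcal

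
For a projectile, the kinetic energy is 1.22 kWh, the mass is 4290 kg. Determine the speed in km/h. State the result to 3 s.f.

163 km/h

Rearranging: v = √(2·KE/m).
KE = 1.22 kWh = 4.392×10^6 J; m = 4290 kg.
v = 45.25 m/s
45.25 m/s × (1 km/h / 0.2778 m/s) = 162.9 km/h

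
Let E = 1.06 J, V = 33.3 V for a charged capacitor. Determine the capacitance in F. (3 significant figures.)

0.00191 F

Rearranging: C = 2E/V².
E = 1.06 J; V = 33.3 V.
C = 0.001912 F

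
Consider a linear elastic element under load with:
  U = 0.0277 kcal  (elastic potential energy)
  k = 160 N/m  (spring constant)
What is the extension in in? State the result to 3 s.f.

47.4 in

Rearranging: x = √(2U/k).
U = 0.0277 kcal = 115.9 J; k = 160 N/m.
x = 1.204 m
1.204 m × (1 in / 0.02540 m) = 47.39 in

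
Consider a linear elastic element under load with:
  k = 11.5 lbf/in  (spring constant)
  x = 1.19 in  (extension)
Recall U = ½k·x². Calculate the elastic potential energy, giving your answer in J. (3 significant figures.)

0.920 J

Directly: U = ½kx².
k = 11.5 lbf/in = 2014 N/m; x = 1.19 in = 0.03023 m.
U = 0.9200 J  (the unit combination reduces to kg·m²/s² = J)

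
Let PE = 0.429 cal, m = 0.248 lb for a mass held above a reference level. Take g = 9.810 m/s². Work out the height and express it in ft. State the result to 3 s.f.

Rearranging: h = PE/(m·g).
PE = 0.429 cal = 1.795 J; m = 0.248 lb = 0.1125 kg; g = 9.810 m/s².
h = 1.627 m
1.627 m × (1 ft / 0.3048 m) = 5.336 ft

5.34 ft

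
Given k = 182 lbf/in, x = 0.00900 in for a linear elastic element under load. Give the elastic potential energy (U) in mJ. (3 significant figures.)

U is given directly by: U = ½kx².
k = 182 lbf/in = 31873 N/m; x = 0.00900 in = 2.286×10^-4 m.
U = 8.328×10^-4 J
8.328×10^-4 J × (1 mJ / 0.001000 J) = 0.8328 mJ

0.833 mJ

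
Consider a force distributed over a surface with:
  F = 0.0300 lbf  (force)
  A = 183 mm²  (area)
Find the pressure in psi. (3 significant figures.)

P is given directly by: P = F/A.
F = 0.0300 lbf = 0.1334 N; A = 183 mm² = 1.830×10^-4 m².
P = 729.2 Pa
729.2 Pa × (1 psi / 6895 Pa) = 0.1058 psi

0.106 psi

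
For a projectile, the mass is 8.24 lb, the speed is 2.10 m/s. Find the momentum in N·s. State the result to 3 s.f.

p is given directly by: p = mv.
m = 8.24 lb = 3.738 kg; v = 2.10 m/s.
p = 7.849 kg·m/s
Since 1 N·s = 1 kg·m/s, 7.849 N·s.

7.85 N·s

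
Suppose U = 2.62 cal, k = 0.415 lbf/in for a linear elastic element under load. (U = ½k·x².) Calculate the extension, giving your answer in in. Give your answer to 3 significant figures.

21.6 in

Solving U = ½k·x² for x: x = √(2U/k).
U = 2.62 cal = 10.96 J; k = 0.415 lbf/in = 72.68 N/m.
x = 0.5492 m
0.5492 m × (1 in / 0.02540 m) = 21.62 in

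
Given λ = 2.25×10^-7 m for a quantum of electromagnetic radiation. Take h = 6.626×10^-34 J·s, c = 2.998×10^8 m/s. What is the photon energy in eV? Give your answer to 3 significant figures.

Directly: E = hc/λ.
λ = 2.25×10^-7 m; h = 6.626×10^-34 J·s; c = 2.998×10^8 m/s.
E = 8.829×10^-19 J  (the unit combination reduces to kg·m²/s² = J)
8.829×10^-19 J × (1 eV / 1.602×10^-19 J) = 5.510 eV

5.51 eV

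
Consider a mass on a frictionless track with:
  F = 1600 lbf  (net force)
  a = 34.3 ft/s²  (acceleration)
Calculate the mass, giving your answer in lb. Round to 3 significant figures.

1500 lb

From Newton's second law: m = F/a.
F = 1600 lbf = 7117 N; a = 34.3 ft/s² = 10.45 m/s².
m = 680.8 kg
680.8 kg × (1 lb / 0.4536 kg) = 1501 lb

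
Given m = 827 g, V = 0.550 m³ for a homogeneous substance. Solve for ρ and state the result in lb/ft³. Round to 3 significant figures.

0.0939 lb/ft³

Directly: ρ = m/V.
m = 827 g = 0.8270 kg; V = 0.550 m³.
ρ = 1.504 kg/m³
1.504 kg/m³ × (1 lb/ft³ / 16.02 kg/m³) = 0.09387 lb/ft³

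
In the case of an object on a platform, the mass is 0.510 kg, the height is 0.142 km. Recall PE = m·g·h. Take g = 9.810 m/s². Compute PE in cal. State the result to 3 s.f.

170 cal

PE is given directly by: PE = mgh.
m = 0.510 kg; h = 0.142 km = 142.0 m; g = 9.810 m/s².
PE = 710.4 J  (the unit combination reduces to kg·m²/s² = J)
710.4 J × (1 cal / 4.184 J) = 169.8 cal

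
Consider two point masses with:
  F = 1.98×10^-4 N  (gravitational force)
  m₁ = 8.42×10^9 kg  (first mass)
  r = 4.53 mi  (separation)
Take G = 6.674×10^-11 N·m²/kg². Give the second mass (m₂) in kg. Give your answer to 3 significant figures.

Solving F = G·m₁·m₂/r² for m₂: m₂ = F·r²/(G·m₁).
F = 1.98×10^-4 N; m₁ = 8.42×10^9 kg; r = 4.53 mi = 7290 m; G = 6.674×10^-11 N·m²/kg².
m₂ = 18727 kg

18700 kg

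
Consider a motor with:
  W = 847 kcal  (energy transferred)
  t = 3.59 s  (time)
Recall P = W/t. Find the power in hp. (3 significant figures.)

Directly: P = W/t.
W = 847 kcal = 3.544×10^6 J; t = 3.59 s.
P = 9.871×10^5 W  (the unit combination reduces to kg·m²/s³ = W)
9.871×10^5 W × (1 hp / 745.7 W) = 1324 hp

1320 hp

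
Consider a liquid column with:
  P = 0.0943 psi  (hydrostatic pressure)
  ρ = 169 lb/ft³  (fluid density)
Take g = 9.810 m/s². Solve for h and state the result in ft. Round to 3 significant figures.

Rearranging: h = P/(ρ·g).
P = 0.0943 psi = 650.2 Pa; ρ = 169 lb/ft³ = 2707 kg/m³; g = 9.810 m/s².
h = 0.02448 m
0.02448 m × (1 ft / 0.3048 m) = 0.08032 ft

0.0803 ft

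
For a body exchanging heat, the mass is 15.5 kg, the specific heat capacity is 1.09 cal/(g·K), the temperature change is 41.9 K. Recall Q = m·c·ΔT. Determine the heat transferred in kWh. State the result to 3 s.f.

Directly: Q = mcΔT.
m = 15.5 kg; c = 1.09 cal/(g·K) = 4561 J/(kg·K); ΔT = 41.9 K.
Q = 2.962×10^6 J
2.962×10^6 J × (1 kWh / 3.600×10^6 J) = 0.8227 kWh

0.823 kWh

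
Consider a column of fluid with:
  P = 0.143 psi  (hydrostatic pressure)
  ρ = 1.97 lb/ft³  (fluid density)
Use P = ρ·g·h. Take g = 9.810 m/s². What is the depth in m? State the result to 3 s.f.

Solving P = ρ·g·h for h: h = P/(ρ·g).
P = 0.143 psi = 986.0 Pa; ρ = 1.97 lb/ft³ = 31.56 kg/m³; g = 9.810 m/s².
h = 3.185 m

3.18 m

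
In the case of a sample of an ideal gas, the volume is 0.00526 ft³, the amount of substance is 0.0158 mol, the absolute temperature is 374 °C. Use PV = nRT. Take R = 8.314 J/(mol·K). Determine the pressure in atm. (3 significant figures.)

From the ideal-gas law: P = nRT/V.
V = 0.00526 ft³ = 1.489×10^-4 m³; n = 0.0158 mol; T = 374 °C = 647.1 K; R = 8.314 J/(mol·K).
P = 5.707×10^5 Pa  (the unit combination reduces to kg/(m·s²) = Pa)
5.707×10^5 Pa × (1 atm / 1.013×10^5 Pa) = 5.633 atm

5.63 atm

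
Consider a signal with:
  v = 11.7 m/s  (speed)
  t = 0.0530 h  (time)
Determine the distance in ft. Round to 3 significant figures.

Solving v = d/t for d: d = v·t.
v = 11.7 m/s; t = 0.0530 h = 190.8 s.
d = 2232 m
2232 m × (1 ft / 0.3048 m) = 7324 ft

7320 ft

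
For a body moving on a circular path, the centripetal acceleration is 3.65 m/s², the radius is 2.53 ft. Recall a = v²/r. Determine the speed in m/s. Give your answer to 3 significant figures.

1.68 m/s

Rearranging: v = √(a·r).
a = 3.65 m/s²; r = 2.53 ft = 0.7711 m.
v = 1.678 m/s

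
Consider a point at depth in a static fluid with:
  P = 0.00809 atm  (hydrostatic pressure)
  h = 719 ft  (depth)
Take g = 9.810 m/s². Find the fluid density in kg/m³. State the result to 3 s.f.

0.381 kg/m³

Rearranging P = ρ·g·h for ρ: ρ = P/(g·h).
P = 0.00809 atm = 819.7 Pa; h = 719 ft = 219.2 m; g = 9.810 m/s².
ρ = 0.3813 kg/m³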